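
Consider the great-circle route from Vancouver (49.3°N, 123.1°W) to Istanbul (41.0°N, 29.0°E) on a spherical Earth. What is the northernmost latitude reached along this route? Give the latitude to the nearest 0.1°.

The great circle lies in the plane with unit normal n̂ = (p₁ × p₂)/|p₁ × p₂|.
Here n̂_z ≈ +0.231; the vertex latitude is φ_max = arccos|n̂_z| ≈ 76.7°.

≈ 76.7°N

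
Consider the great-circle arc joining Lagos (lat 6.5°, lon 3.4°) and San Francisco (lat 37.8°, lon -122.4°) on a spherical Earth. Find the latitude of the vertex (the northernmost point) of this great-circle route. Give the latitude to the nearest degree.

≈ 46°

The great circle lies in the plane with unit normal n̂ = (p₁ × p₂)/|p₁ × p₂|.
Here n̂_z ≈ -0.691; the vertex latitude is φ_max = arccos|n̂_z| ≈ 46.3°.
Check via Clairaut: cos φ_max = |cos φ₁| · sin C = cos(6.5°)·sin(44.1°) ≈ 0.691, again giving ≈ 46.3°.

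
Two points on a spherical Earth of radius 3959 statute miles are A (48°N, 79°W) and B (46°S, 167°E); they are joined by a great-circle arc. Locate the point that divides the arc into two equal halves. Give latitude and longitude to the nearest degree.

Convert each endpoint to a unit vector on the sphere (x = cos φ cos λ, y = cos φ sin λ, z = sin φ).
The central angle between the endpoints is δ = arccos(p₁·p₂) ≈ 2.380 rad (136.4°).
Interpolate at f = 1/2 with slerp weights a = sin((1−f)δ)/sin δ ≈ 1.345, b = sin(fδ)/sin δ ≈ 1.345.
p = a·p₁ + b·p₂ ≈ (-0.739, -0.673, 0.032); φ = arcsin(p_z) ≈ 1.83°, λ = atan2(p_y, p_x) ≈ -137.65°.

≈ (2°N, 138°W)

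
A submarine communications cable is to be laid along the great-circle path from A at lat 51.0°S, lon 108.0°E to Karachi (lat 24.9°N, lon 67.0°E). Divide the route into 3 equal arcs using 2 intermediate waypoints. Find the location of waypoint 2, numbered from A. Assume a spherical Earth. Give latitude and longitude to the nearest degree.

Write both endpoints as unit vectors p₁, p₂ with components (cos φ cos λ, cos φ sin λ, sin φ).
The central angle between the endpoints is δ = arccos(p₁·p₂) ≈ 1.467 rad (84.1°).
Interpolate at f = 2/3 with slerp weights a = sin((1−f)δ)/sin δ ≈ 0.472, b = sin(fδ)/sin δ ≈ 0.834.
p = a·p₁ + b·p₂ ≈ (0.204, 0.979, -0.016); φ = arcsin(p_z) ≈ -0.91°, λ = atan2(p_y, p_x) ≈ 78.25°.

≈ lat 1°S, lon 78°E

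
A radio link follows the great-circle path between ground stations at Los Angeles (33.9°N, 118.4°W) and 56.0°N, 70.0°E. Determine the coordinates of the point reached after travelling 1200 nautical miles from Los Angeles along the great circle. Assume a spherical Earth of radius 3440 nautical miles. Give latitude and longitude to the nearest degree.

≈ 54°N, 121°W

Write both endpoints as unit vectors p₁, p₂ with components (cos φ cos λ, cos φ sin λ, sin φ).
The central angle between the endpoints is δ = arccos(p₁·p₂) ≈ 1.568 rad (89.8°). The total great-circle distance is δ·R ≈ 1.568 × 3440 ≈ 5392 nmi, so the target fraction is f = 1200/5392 ≈ 0.223.
Interpolate at f ≈ 0.223 with slerp weights a = sin((1−f)δ)/sin δ ≈ 0.939, b = sin(fδ)/sin δ ≈ 0.342.
p = a·p₁ + b·p₂ ≈ (-0.305, -0.506, 0.807); φ = arcsin(p_z) ≈ 53.79°, λ = atan2(p_y, p_x) ≈ -121.11°.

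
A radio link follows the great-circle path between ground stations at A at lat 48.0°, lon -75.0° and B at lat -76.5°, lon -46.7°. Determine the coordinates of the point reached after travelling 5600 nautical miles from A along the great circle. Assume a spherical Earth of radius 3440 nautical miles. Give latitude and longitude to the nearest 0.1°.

Convert each endpoint to a unit vector on the sphere (x = cos φ cos λ, y = cos φ sin λ, z = sin φ).
The central angle between the endpoints is δ = arccos(p₁·p₂) ≈ 2.196 rad (125.8°). The total great-circle distance is δ·R ≈ 2.196 × 3440 ≈ 7553 nmi, so the target fraction is f = 5600/7553 ≈ 0.741.
Interpolate at f ≈ 0.741 with slerp weights a = sin((1−f)δ)/sin δ ≈ 0.663, b = sin(fδ)/sin δ ≈ 1.231.
p = a·p₁ + b·p₂ ≈ (0.312, -0.638, -0.704); φ = arcsin(p_z) ≈ -44.77°, λ = atan2(p_y, p_x) ≈ -63.94°.

≈ lat -44.8°, lon -63.9°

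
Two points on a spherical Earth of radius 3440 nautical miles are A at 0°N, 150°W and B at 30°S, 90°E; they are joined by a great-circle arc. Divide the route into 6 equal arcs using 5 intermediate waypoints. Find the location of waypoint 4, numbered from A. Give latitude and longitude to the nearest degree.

Convert each endpoint to a unit vector on the sphere (x = cos φ cos λ, y = cos φ sin λ, z = sin φ).
The central angle between the endpoints is δ = arccos(p₁·p₂) ≈ 2.019 rad (115.7°).
Interpolate at f = 4/6 with slerp weights a = sin((1−f)δ)/sin δ ≈ 0.691, b = sin(fδ)/sin δ ≈ 1.081.
p = a·p₁ + b·p₂ ≈ (-0.599, 0.591, -0.541); φ = arcsin(p_z) ≈ -32.73°, λ = atan2(p_y, p_x) ≈ 135.38°.

≈ 33°S, 135°E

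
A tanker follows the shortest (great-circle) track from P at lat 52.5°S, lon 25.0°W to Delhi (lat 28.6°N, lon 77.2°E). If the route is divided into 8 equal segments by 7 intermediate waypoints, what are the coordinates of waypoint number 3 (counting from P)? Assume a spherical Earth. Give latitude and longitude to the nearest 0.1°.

From cos δ = sin φ₁ sin φ₂ + cos φ₁ cos φ₂ cos Δλ, the central angle is δ ≈ 2.086 rad (119.5°).
Interpolate at f = 3/8 with slerp weights a = sin((1−f)δ)/sin δ ≈ 1.108, b = sin(fδ)/sin δ ≈ 0.810.
p = a·p₁ + b·p₂ ≈ (0.769, 0.408, -0.492); φ = arcsin(p_z) ≈ -29.45°, λ = atan2(p_y, p_x) ≈ 27.96°.

≈ lat 29.4°S, lon 28.0°E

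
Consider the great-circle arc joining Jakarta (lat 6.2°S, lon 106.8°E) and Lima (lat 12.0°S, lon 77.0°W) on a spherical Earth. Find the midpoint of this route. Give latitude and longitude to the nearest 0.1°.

Write both endpoints as unit vectors p₁, p₂ with components (cos φ cos λ, cos φ sin λ, sin φ).
The central angle between the endpoints is δ = arccos(p₁·p₂) ≈ 2.817 rad (161.4°).
Interpolate at f = 1/2 with slerp weights a = sin((1−f)δ)/sin δ ≈ 3.096, b = sin(fδ)/sin δ ≈ 3.096.
p = a·p₁ + b·p₂ ≈ (-0.208, -0.004, -0.978); φ = arcsin(p_z) ≈ -77.97°, λ = atan2(p_y, p_x) ≈ -178.84°.

≈ lat 78.0°S, lon 178.8°W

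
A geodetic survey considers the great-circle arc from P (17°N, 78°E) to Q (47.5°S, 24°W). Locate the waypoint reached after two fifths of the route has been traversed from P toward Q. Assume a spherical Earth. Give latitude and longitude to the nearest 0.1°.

Write both endpoints as unit vectors p₁, p₂ with components (cos φ cos λ, cos φ sin λ, sin φ).
The central angle between the endpoints is δ = arccos(p₁·p₂) ≈ 1.928 rad (110.5°).
Interpolate at f = 2/5 with slerp weights a = sin((1−f)δ)/sin δ ≈ 0.977, b = sin(fδ)/sin δ ≈ 0.744.
p = a·p₁ + b·p₂ ≈ (0.654, 0.710, -0.263); φ = arcsin(p_z) ≈ -15.24°, λ = atan2(p_y, p_x) ≈ 47.36°.

≈ (15.2°S, 47.4°E)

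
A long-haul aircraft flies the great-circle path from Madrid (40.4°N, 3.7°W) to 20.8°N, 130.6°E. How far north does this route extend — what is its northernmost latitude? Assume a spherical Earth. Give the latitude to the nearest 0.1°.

≈ 58.1°N

The great circle lies in the plane with unit normal n̂ = (p₁ × p₂)/|p₁ × p₂|.
Here n̂_z ≈ +0.529; the vertex latitude is φ_max = arccos|n̂_z| ≈ 58.1°.
Check via Clairaut: cos φ_max = |cos φ₁| · sin C = cos(40.4°)·sin(44.0°) ≈ 0.529, again giving ≈ 58.1°.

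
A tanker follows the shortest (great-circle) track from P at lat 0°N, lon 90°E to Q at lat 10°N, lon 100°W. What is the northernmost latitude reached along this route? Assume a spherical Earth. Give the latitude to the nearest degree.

The great circle lies in the plane with unit normal n̂ = (p₁ × p₂)/|p₁ × p₂|.
Here n̂_z ≈ +0.702; the vertex latitude is φ_max = arccos|n̂_z| ≈ 45.4°.
Check via Clairaut: cos φ_max = |cos φ₁| · sin C = cos(0.0°)·sin(44.6°) ≈ 0.702, again giving ≈ 45.4°.

≈ 45°N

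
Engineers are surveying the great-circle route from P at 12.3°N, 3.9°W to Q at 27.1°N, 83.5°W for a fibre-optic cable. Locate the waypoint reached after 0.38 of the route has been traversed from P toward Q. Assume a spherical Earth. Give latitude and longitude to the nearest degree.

The haversine formula gives a central angle δ ≈ 1.314 rad (75.3°) between the endpoints.
Interpolate at f = 0.38 with slerp weights a = sin((1−f)δ)/sin δ ≈ 0.752, b = sin(fδ)/sin δ ≈ 0.495.
p = a·p₁ + b·p₂ ≈ (0.783, -0.488, 0.386); φ = arcsin(p_z) ≈ 22.69°, λ = atan2(p_y, p_x) ≈ -31.92°.

≈ 23°N, 32°W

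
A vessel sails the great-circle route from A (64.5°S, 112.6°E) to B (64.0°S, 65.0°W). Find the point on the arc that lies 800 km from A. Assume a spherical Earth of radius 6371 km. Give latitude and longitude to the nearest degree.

Write both endpoints as unit vectors p₁, p₂ with components (cos φ cos λ, cos φ sin λ, sin φ).
The central angle between the endpoints is δ = arccos(p₁·p₂) ≈ 0.899 rad (51.5°). The total great-circle distance is δ·R ≈ 0.899 × 6371 ≈ 5725 km, so the target fraction is f = 800/5725 ≈ 0.140.
Interpolate at f ≈ 0.140 with slerp weights a = sin((1−f)δ)/sin δ ≈ 0.892, b = sin(fδ)/sin δ ≈ 0.160.
p = a·p₁ + b·p₂ ≈ (-0.118, 0.291, -0.949); φ = arcsin(p_z) ≈ -71.69°, λ = atan2(p_y, p_x) ≈ 112.06°.

≈ (72°S, 112°E)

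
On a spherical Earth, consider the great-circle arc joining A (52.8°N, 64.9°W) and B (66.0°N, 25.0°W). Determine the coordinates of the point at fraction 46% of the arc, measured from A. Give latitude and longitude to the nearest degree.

≈ (60°N, 51°W)

The haversine formula gives a central angle δ ≈ 0.412 rad (23.6°) between the endpoints.
Interpolate at f = 0.46 with slerp weights a = sin((1−f)δ)/sin δ ≈ 0.551, b = sin(fδ)/sin δ ≈ 0.470.
p = a·p₁ + b·p₂ ≈ (0.315, -0.383, 0.869); φ = arcsin(p_z) ≈ 60.30°, λ = atan2(p_y, p_x) ≈ -50.55°.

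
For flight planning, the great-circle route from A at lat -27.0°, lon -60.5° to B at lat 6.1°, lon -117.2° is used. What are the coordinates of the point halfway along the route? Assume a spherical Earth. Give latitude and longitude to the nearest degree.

The haversine formula gives a central angle δ ≈ 1.117 rad (64.0°) between the endpoints.
Interpolate at f = 1/2 with slerp weights a = sin((1−f)δ)/sin δ ≈ 0.590, b = sin(fδ)/sin δ ≈ 0.590.
p = a·p₁ + b·p₂ ≈ (-0.009, -0.979, -0.205); φ = arcsin(p_z) ≈ -11.83°, λ = atan2(p_y, p_x) ≈ -90.54°.

≈ lat -12°, lon -91°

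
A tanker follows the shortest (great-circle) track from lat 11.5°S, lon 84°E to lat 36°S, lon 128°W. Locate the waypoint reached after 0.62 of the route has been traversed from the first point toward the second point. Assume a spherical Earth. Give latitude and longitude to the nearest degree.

Convert each endpoint to a unit vector on the sphere (x = cos φ cos λ, y = cos φ sin λ, z = sin φ).
The central angle between the endpoints is δ = arccos(p₁·p₂) ≈ 2.159 rad (123.7°).
Interpolate at f = 0.62 with slerp weights a = sin((1−f)δ)/sin δ ≈ 0.879, b = sin(fδ)/sin δ ≈ 1.170.
p = a·p₁ + b·p₂ ≈ (-0.493, 0.111, -0.863); φ = arcsin(p_z) ≈ -59.66°, λ = atan2(p_y, p_x) ≈ 167.28°.

≈ lat 60°S, lon 167°E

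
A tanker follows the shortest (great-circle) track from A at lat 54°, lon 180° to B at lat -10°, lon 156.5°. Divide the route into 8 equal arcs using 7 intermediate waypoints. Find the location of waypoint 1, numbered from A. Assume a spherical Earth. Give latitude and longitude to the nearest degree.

≈ lat 46°, lon 175°

From cos δ = sin φ₁ sin φ₂ + cos φ₁ cos φ₂ cos Δλ, the central angle is δ ≈ 1.170 rad (67.0°).
Interpolate at f = 1/8 with slerp weights a = sin((1−f)δ)/sin δ ≈ 0.928, b = sin(fδ)/sin δ ≈ 0.158.
p = a·p₁ + b·p₂ ≈ (-0.688, 0.062, 0.723); φ = arcsin(p_z) ≈ 46.30°, λ = atan2(p_y, p_x) ≈ 174.84°.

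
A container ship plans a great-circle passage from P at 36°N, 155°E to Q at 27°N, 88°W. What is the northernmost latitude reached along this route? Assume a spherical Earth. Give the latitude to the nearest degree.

The great circle lies in the plane with unit normal n̂ = (p₁ × p₂)/|p₁ × p₂|.
Here n̂_z ≈ +0.643; the vertex latitude is φ_max = arccos|n̂_z| ≈ 50.0°.
Check via Clairaut: cos φ_max = |cos φ₁| · sin C = cos(36.0°)·sin(52.7°) ≈ 0.643, again giving ≈ 50.0°.

≈ 50°N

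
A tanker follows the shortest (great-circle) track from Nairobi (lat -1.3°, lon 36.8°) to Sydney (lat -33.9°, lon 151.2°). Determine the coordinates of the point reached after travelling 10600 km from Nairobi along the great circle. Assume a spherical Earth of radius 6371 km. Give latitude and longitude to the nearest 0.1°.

≈ lat -36.4°, lon 134.4°

The haversine formula gives a central angle δ ≈ 1.907 rad (109.3°) between the endpoints. The total great-circle distance is δ·R ≈ 1.907 × 6371 ≈ 12151 km, so the target fraction is f = 10600/12151 ≈ 0.872.
Interpolate at f ≈ 0.872 with slerp weights a = sin((1−f)δ)/sin δ ≈ 0.255, b = sin(fδ)/sin δ ≈ 1.055.
p = a·p₁ + b·p₂ ≈ (-0.563, 0.575, -0.594); φ = arcsin(p_z) ≈ -36.45°, λ = atan2(p_y, p_x) ≈ 134.40°.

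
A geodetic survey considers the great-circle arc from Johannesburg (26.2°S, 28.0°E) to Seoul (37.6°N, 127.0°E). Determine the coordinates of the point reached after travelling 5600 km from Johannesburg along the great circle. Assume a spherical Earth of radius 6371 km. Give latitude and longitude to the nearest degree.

Write both endpoints as unit vectors p₁, p₂ with components (cos φ cos λ, cos φ sin λ, sin φ).
The central angle between the endpoints is δ = arccos(p₁·p₂) ≈ 1.961 rad (112.4°). The total great-circle distance is δ·R ≈ 1.961 × 6371 ≈ 12495 km, so the target fraction is f = 5600/12495 ≈ 0.448.
Interpolate at f ≈ 0.448 with slerp weights a = sin((1−f)δ)/sin δ ≈ 0.955, b = sin(fδ)/sin δ ≈ 0.833.
p = a·p₁ + b·p₂ ≈ (0.359, 0.929, 0.087); φ = arcsin(p_z) ≈ 4.96°, λ = atan2(p_y, p_x) ≈ 68.85°.

≈ 5°N, 69°E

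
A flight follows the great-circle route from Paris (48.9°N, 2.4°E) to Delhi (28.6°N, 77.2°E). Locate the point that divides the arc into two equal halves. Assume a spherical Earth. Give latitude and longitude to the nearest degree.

≈ 45°N, 46°E

Write both endpoints as unit vectors p₁, p₂ with components (cos φ cos λ, cos φ sin λ, sin φ).
The central angle between the endpoints is δ = arccos(p₁·p₂) ≈ 1.033 rad (59.2°).
Interpolate at f = 1/2 with slerp weights a = sin((1−f)δ)/sin δ ≈ 0.575, b = sin(fδ)/sin δ ≈ 0.575.
p = a·p₁ + b·p₂ ≈ (0.490, 0.508, 0.709); φ = arcsin(p_z) ≈ 45.12°, λ = atan2(p_y, p_x) ≈ 46.07°.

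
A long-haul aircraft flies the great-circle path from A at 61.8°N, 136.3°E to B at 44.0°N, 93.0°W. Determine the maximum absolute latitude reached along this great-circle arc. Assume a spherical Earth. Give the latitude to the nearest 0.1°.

The great circle lies in the plane with unit normal n̂ = (p₁ × p₂)/|p₁ × p₂|.
Here n̂_z ≈ +0.280; the vertex latitude is φ_max = arccos|n̂_z| ≈ 73.7°.
Check via Clairaut: cos φ_max = |cos φ₁| · sin C = cos(61.8°)·sin(36.3°) ≈ 0.280, again giving ≈ 73.7°.

≈ 73.7°N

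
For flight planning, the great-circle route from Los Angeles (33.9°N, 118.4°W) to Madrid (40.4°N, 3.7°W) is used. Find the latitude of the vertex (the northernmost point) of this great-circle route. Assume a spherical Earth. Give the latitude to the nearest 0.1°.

The great circle lies in the plane with unit normal n̂ = (p₁ × p₂)/|p₁ × p₂|.
Here n̂_z ≈ +0.577; the vertex latitude is φ_max = arccos|n̂_z| ≈ 54.8°.
Check via Clairaut: cos φ_max = |cos φ₁| · sin C = cos(33.9°)·sin(44.0°) ≈ 0.577, again giving ≈ 54.8°.

≈ 54.8°N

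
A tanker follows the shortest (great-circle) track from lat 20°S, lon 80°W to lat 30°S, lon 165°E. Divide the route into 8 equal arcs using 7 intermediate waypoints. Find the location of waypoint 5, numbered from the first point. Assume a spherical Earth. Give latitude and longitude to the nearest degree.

Convert each endpoint to a unit vector on the sphere (x = cos φ cos λ, y = cos φ sin λ, z = sin φ).
The central angle between the endpoints is δ = arccos(p₁·p₂) ≈ 1.745 rad (100.0°).
Interpolate at f = 5/8 with slerp weights a = sin((1−f)δ)/sin δ ≈ 0.618, b = sin(fδ)/sin δ ≈ 0.900.
p = a·p₁ + b·p₂ ≈ (-0.652, -0.370, -0.661); φ = arcsin(p_z) ≈ -41.41°, λ = atan2(p_y, p_x) ≈ -150.44°.

≈ lat 41°S, lon 150°W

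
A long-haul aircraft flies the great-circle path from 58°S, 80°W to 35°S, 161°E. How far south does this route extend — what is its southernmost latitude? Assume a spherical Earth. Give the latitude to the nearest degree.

≈ 67°S

The great circle lies in the plane with unit normal n̂ = (p₁ × p₂)/|p₁ × p₂|.
Here n̂_z ≈ -0.395; the vertex latitude is φ_max = arccos|n̂_z| ≈ 66.7°.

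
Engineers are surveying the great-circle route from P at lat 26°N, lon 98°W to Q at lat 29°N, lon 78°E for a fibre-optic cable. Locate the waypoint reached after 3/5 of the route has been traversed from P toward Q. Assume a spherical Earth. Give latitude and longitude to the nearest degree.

The haversine formula gives a central angle δ ≈ 2.179 rad (124.9°) between the endpoints.
Interpolate at f = 3/5 with slerp weights a = sin((1−f)δ)/sin δ ≈ 0.933, b = sin(fδ)/sin δ ≈ 1.177.
p = a·p₁ + b·p₂ ≈ (0.097, 0.176, 0.979); φ = arcsin(p_z) ≈ 78.38°, λ = atan2(p_y, p_x) ≈ 61.12°.

≈ lat 78°N, lon 61°E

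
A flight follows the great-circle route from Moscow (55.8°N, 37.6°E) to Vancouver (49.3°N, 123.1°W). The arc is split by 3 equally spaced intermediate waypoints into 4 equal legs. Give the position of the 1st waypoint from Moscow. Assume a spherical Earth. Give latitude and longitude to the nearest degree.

Write both endpoints as unit vectors p₁, p₂ with components (cos φ cos λ, cos φ sin λ, sin φ).
The central angle between the endpoints is δ = arccos(p₁·p₂) ≈ 1.286 rad (73.7°).
Interpolate at f = 1/4 with slerp weights a = sin((1−f)δ)/sin δ ≈ 0.856, b = sin(fδ)/sin δ ≈ 0.329.
p = a·p₁ + b·p₂ ≈ (0.264, 0.114, 0.958); φ = arcsin(p_z) ≈ 73.29°, λ = atan2(p_y, p_x) ≈ 23.31°.

≈ 73°N, 23°E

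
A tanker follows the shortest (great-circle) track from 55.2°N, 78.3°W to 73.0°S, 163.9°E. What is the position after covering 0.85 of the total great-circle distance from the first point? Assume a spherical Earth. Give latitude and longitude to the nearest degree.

≈ 63°S, 140°W

Convert each endpoint to a unit vector on the sphere (x = cos φ cos λ, y = cos φ sin λ, z = sin φ).
The central angle between the endpoints is δ = arccos(p₁·p₂) ≈ 2.612 rad (149.7°).
Interpolate at f = 0.85 with slerp weights a = sin((1−f)δ)/sin δ ≈ 0.756, b = sin(fδ)/sin δ ≈ 1.577.
p = a·p₁ + b·p₂ ≈ (-0.355, -0.295, -0.887); φ = arcsin(p_z) ≈ -62.50°, λ = atan2(p_y, p_x) ≈ -140.34°.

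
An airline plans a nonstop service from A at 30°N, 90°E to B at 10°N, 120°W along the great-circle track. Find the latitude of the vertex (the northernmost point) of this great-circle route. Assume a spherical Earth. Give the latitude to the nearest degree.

≈ 56°N

The great circle lies in the plane with unit normal n̂ = (p₁ × p₂)/|p₁ × p₂|.
Here n̂_z ≈ +0.562; the vertex latitude is φ_max = arccos|n̂_z| ≈ 55.8°.
Check via Clairaut: cos φ_max = |cos φ₁| · sin C = cos(30.0°)·sin(40.5°) ≈ 0.562, again giving ≈ 55.8°.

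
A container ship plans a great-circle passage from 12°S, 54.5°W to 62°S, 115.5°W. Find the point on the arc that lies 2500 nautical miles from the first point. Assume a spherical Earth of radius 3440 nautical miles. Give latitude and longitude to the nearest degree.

From cos δ = sin φ₁ sin φ₂ + cos φ₁ cos φ₂ cos Δλ, the central angle is δ ≈ 1.152 rad (66.0°). The total great-circle distance is δ·R ≈ 1.152 × 3440 ≈ 3965 nmi, so the target fraction is f = 2500/3965 ≈ 0.631.
Interpolate at f ≈ 0.631 with slerp weights a = sin((1−f)δ)/sin δ ≈ 0.452, b = sin(fδ)/sin δ ≈ 0.727.
p = a·p₁ + b·p₂ ≈ (0.110, -0.668, -0.736); φ = arcsin(p_z) ≈ -47.39°, λ = atan2(p_y, p_x) ≈ -80.67°.

≈ 47°S, 81°W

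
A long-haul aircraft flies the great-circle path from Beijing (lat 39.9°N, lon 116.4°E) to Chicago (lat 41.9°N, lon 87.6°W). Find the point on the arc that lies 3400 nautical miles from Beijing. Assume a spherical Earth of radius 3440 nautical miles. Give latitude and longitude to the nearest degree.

Write both endpoints as unit vectors p₁, p₂ with components (cos φ cos λ, cos φ sin λ, sin φ).
The central angle between the endpoints is δ = arccos(p₁·p₂) ≈ 1.664 rad (95.4°). The total great-circle distance is δ·R ≈ 1.664 × 3440 ≈ 5725 nmi, so the target fraction is f = 3400/5725 ≈ 0.594.
Interpolate at f ≈ 0.594 with slerp weights a = sin((1−f)δ)/sin δ ≈ 0.628, b = sin(fδ)/sin δ ≈ 0.839.
p = a·p₁ + b·p₂ ≈ (-0.188, -0.192, 0.963); φ = arcsin(p_z) ≈ 74.40°, λ = atan2(p_y, p_x) ≈ -134.42°.

≈ lat 74°N, lon 134°W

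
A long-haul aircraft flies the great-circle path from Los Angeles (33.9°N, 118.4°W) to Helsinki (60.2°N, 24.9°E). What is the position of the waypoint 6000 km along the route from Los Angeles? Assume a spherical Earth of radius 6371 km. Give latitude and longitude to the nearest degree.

Convert each endpoint to a unit vector on the sphere (x = cos φ cos λ, y = cos φ sin λ, z = sin φ).
The central angle between the endpoints is δ = arccos(p₁·p₂) ≈ 1.417 rad (81.2°). The total great-circle distance is δ·R ≈ 1.417 × 6371 ≈ 9027 km, so the target fraction is f = 6000/9027 ≈ 0.665.
Interpolate at f ≈ 0.665 with slerp weights a = sin((1−f)δ)/sin δ ≈ 0.463, b = sin(fδ)/sin δ ≈ 0.818.
p = a·p₁ + b·p₂ ≈ (0.186, -0.167, 0.968); φ = arcsin(p_z) ≈ 75.53°, λ = atan2(p_y, p_x) ≈ -41.87°.

≈ 76°N, 42°W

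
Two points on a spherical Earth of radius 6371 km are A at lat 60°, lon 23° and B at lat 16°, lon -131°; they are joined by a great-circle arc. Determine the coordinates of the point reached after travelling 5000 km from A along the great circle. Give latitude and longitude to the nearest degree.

≈ lat 69°, lon -100°

The haversine formula gives a central angle δ ≈ 1.765 rad (101.1°) between the endpoints. The total great-circle distance is δ·R ≈ 1.765 × 6371 ≈ 11247 km, so the target fraction is f = 5000/11247 ≈ 0.445.
Interpolate at f ≈ 0.445 with slerp weights a = sin((1−f)δ)/sin δ ≈ 0.847, b = sin(fδ)/sin δ ≈ 0.720.
p = a·p₁ + b·p₂ ≈ (-0.065, -0.357, 0.932); φ = arcsin(p_z) ≈ 68.72°, λ = atan2(p_y, p_x) ≈ -100.24°.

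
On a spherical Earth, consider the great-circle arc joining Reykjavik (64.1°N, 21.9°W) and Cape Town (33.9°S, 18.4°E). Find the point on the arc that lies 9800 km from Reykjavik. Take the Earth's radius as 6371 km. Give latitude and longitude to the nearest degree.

Convert each endpoint to a unit vector on the sphere (x = cos φ cos λ, y = cos φ sin λ, z = sin φ).
The central angle between the endpoints is δ = arccos(p₁·p₂) ≈ 1.798 rad (103.0°). The total great-circle distance is δ·R ≈ 1.798 × 6371 ≈ 11455 km, so the target fraction is f = 9800/11455 ≈ 0.856.
Interpolate at f ≈ 0.856 with slerp weights a = sin((1−f)δ)/sin δ ≈ 0.264, b = sin(fδ)/sin δ ≈ 1.026.
p = a·p₁ + b·p₂ ≈ (0.915, 0.226, -0.335); φ = arcsin(p_z) ≈ -19.57°, λ = atan2(p_y, p_x) ≈ 13.87°.

≈ 20°S, 14°E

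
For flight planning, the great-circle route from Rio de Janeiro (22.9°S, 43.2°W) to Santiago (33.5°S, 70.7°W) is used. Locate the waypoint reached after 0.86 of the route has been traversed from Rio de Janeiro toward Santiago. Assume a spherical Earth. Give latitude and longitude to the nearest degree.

≈ (32°S, 67°W)

The haversine formula gives a central angle δ ≈ 0.460 rad (26.3°) between the endpoints.
Interpolate at f = 0.86 with slerp weights a = sin((1−f)δ)/sin δ ≈ 0.145, b = sin(fδ)/sin δ ≈ 0.868.
p = a·p₁ + b·p₂ ≈ (0.337, -0.775, -0.536); φ = arcsin(p_z) ≈ -32.38°, λ = atan2(p_y, p_x) ≈ -66.51°.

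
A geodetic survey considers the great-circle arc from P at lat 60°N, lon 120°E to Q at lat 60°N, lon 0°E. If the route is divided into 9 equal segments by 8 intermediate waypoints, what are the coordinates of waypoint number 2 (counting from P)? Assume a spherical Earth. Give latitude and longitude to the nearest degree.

From cos δ = sin φ₁ sin φ₂ + cos φ₁ cos φ₂ cos Δλ, the central angle is δ ≈ 0.896 rad (51.3°).
Interpolate at f = 2/9 with slerp weights a = sin((1−f)δ)/sin δ ≈ 0.822, b = sin(fδ)/sin δ ≈ 0.253.
p = a·p₁ + b·p₂ ≈ (-0.079, 0.356, 0.931); φ = arcsin(p_z) ≈ 68.62°, λ = atan2(p_y, p_x) ≈ 102.49°.

≈ lat 69°N, lon 102°E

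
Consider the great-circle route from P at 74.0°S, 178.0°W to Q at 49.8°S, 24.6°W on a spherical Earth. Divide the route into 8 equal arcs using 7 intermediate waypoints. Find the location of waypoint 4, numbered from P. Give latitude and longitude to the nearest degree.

From cos δ = sin φ₁ sin φ₂ + cos φ₁ cos φ₂ cos Δλ, the central angle is δ ≈ 0.958 rad (54.9°).
Interpolate at f = 4/8 with slerp weights a = sin((1−f)δ)/sin δ ≈ 0.563, b = sin(fδ)/sin δ ≈ 0.563.
p = a·p₁ + b·p₂ ≈ (0.175, -0.157, -0.972); φ = arcsin(p_z) ≈ -76.39°, λ = atan2(p_y, p_x) ≈ -41.79°.

≈ 76°S, 42°W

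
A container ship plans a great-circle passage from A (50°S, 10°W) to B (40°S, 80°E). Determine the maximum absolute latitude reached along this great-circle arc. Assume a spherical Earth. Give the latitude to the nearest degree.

≈ 56°S

The great circle lies in the plane with unit normal n̂ = (p₁ × p₂)/|p₁ × p₂|.
Here n̂_z ≈ +0.566; the vertex latitude is φ_max = arccos|n̂_z| ≈ 55.5°.
Check via Clairaut: cos φ_max = |cos φ₁| · sin C = cos(50.0°)·sin(118.3°) ≈ 0.566, again giving ≈ 55.5°.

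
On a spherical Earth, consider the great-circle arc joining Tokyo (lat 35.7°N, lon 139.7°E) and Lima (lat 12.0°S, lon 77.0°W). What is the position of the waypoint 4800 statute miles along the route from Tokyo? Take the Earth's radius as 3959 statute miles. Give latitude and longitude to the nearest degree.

Write both endpoints as unit vectors p₁, p₂ with components (cos φ cos λ, cos φ sin λ, sin φ).
The central angle between the endpoints is δ = arccos(p₁·p₂) ≈ 2.431 rad (139.3°). The total great-circle distance is δ·R ≈ 2.431 × 3959 ≈ 9626 mi, so the target fraction is f = 4800/9626 ≈ 0.499.
Interpolate at f ≈ 0.499 with slerp weights a = sin((1−f)δ)/sin δ ≈ 1.440, b = sin(fδ)/sin δ ≈ 1.436.
p = a·p₁ + b·p₂ ≈ (-0.576, -0.613, 0.542); φ = arcsin(p_z) ≈ 32.79°, λ = atan2(p_y, p_x) ≈ -133.22°.

≈ lat 33°N, lon 133°W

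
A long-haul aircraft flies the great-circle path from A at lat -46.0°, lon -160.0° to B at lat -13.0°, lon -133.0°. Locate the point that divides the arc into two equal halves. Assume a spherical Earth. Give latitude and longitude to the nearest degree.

The haversine formula gives a central angle δ ≈ 0.700 rad (40.1°) between the endpoints.
Interpolate at f = 1/2 with slerp weights a = sin((1−f)δ)/sin δ ≈ 0.532, b = sin(fδ)/sin δ ≈ 0.532.
p = a·p₁ + b·p₂ ≈ (-0.701, -0.506, -0.503); φ = arcsin(p_z) ≈ -30.17°, λ = atan2(p_y, p_x) ≈ -144.20°.

≈ lat -30°, lon -144°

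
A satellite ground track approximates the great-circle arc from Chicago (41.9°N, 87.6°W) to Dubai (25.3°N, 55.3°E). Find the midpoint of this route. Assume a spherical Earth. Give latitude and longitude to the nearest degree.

≈ (64°N, 0°E)

Write both endpoints as unit vectors p₁, p₂ with components (cos φ cos λ, cos φ sin λ, sin φ).
The central angle between the endpoints is δ = arccos(p₁·p₂) ≈ 1.825 rad (104.6°).
Interpolate at f = 1/2 with slerp weights a = sin((1−f)δ)/sin δ ≈ 0.817, b = sin(fδ)/sin δ ≈ 0.817.
p = a·p₁ + b·p₂ ≈ (0.446, -0.000, 0.895); φ = arcsin(p_z) ≈ 63.51°, λ = atan2(p_y, p_x) ≈ -0.04°.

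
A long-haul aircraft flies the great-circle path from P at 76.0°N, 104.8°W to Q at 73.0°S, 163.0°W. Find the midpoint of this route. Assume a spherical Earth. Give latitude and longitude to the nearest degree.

≈ 2°N, 137°W

Write both endpoints as unit vectors p₁, p₂ with components (cos φ cos λ, cos φ sin λ, sin φ).
The central angle between the endpoints is δ = arccos(p₁·p₂) ≈ 2.670 rad (153.0°).
Interpolate at f = 1/2 with slerp weights a = sin((1−f)δ)/sin δ ≈ 2.138, b = sin(fδ)/sin δ ≈ 2.138.
p = a·p₁ + b·p₂ ≈ (-0.730, -0.683, 0.030); φ = arcsin(p_z) ≈ 1.71°, λ = atan2(p_y, p_x) ≈ -136.91°.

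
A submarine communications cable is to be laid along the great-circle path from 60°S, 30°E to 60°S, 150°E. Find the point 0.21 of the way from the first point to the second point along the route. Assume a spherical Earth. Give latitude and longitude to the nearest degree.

From cos δ = sin φ₁ sin φ₂ + cos φ₁ cos φ₂ cos Δλ, the central angle is δ ≈ 0.896 rad (51.3°).
Interpolate at f = 0.21 with slerp weights a = sin((1−f)δ)/sin δ ≈ 0.833, b = sin(fδ)/sin δ ≈ 0.240.
p = a·p₁ + b·p₂ ≈ (0.257, 0.268, -0.929); φ = arcsin(p_z) ≈ -68.21°, λ = atan2(p_y, p_x) ≈ 46.22°.

≈ 68°S, 46°E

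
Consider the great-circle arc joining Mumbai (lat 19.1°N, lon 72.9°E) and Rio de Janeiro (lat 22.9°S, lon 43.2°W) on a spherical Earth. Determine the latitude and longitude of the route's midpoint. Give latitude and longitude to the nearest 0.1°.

≈ lat 3.6°S, lon 16.0°E

Convert each endpoint to a unit vector on the sphere (x = cos φ cos λ, y = cos φ sin λ, z = sin φ).
The central angle between the endpoints is δ = arccos(p₁·p₂) ≈ 2.106 rad (120.7°).
Interpolate at f = 1/2 with slerp weights a = sin((1−f)δ)/sin δ ≈ 1.010, b = sin(fδ)/sin δ ≈ 1.010.
p = a·p₁ + b·p₂ ≈ (0.959, 0.275, -0.063); φ = arcsin(p_z) ≈ -3.59°, λ = atan2(p_y, p_x) ≈ 16.02°.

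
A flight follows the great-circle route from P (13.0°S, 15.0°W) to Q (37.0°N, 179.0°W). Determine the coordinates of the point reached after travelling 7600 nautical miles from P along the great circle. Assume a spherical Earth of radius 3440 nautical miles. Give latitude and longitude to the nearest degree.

≈ (56°N, 153°W)

Convert each endpoint to a unit vector on the sphere (x = cos φ cos λ, y = cos φ sin λ, z = sin φ).
The central angle between the endpoints is δ = arccos(p₁·p₂) ≈ 2.654 rad (152.1°). The total great-circle distance is δ·R ≈ 2.654 × 3440 ≈ 9129 nmi, so the target fraction is f = 7600/9129 ≈ 0.832.
Interpolate at f ≈ 0.832 with slerp weights a = sin((1−f)δ)/sin δ ≈ 0.918, b = sin(fδ)/sin δ ≈ 1.714.
p = a·p₁ + b·p₂ ≈ (-0.505, -0.255, 0.825); φ = arcsin(p_z) ≈ 55.57°, λ = atan2(p_y, p_x) ≈ -153.16°.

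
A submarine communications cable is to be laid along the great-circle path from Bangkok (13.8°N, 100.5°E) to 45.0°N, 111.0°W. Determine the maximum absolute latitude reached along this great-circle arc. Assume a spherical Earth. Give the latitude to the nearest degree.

≈ 67°N

The great circle lies in the plane with unit normal n̂ = (p₁ × p₂)/|p₁ × p₂|.
Here n̂_z ≈ +0.395; the vertex latitude is φ_max = arccos|n̂_z| ≈ 66.8°.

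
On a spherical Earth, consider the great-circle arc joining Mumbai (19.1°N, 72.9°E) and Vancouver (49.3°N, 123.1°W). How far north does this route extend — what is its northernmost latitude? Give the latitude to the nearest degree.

≈ 80°N

The great circle lies in the plane with unit normal n̂ = (p₁ × p₂)/|p₁ × p₂|.
Here n̂_z ≈ +0.181; the vertex latitude is φ_max = arccos|n̂_z| ≈ 79.6°.
Check via Clairaut: cos φ_max = |cos φ₁| · sin C = cos(19.1°)·sin(11.0°) ≈ 0.181, again giving ≈ 79.6°.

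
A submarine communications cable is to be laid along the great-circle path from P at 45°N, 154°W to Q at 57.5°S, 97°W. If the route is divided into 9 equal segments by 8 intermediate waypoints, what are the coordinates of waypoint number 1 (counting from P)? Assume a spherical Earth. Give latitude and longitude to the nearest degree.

From cos δ = sin φ₁ sin φ₂ + cos φ₁ cos φ₂ cos Δλ, the central angle is δ ≈ 1.971 rad (112.9°).
Interpolate at f = 1/9 with slerp weights a = sin((1−f)δ)/sin δ ≈ 1.068, b = sin(fδ)/sin δ ≈ 0.236.
p = a·p₁ + b·p₂ ≈ (-0.694, -0.457, 0.556); φ = arcsin(p_z) ≈ 33.80°, λ = atan2(p_y, p_x) ≈ -146.65°.

≈ 34°N, 147°W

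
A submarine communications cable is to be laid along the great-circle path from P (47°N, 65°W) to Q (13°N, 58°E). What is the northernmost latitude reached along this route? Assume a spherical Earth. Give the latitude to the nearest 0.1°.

≈ 55.4°N

The great circle lies in the plane with unit normal n̂ = (p₁ × p₂)/|p₁ × p₂|.
Here n̂_z ≈ +0.568; the vertex latitude is φ_max = arccos|n̂_z| ≈ 55.4°.
Check via Clairaut: cos φ_max = |cos φ₁| · sin C = cos(47.0°)·sin(56.5°) ≈ 0.568, again giving ≈ 55.4°.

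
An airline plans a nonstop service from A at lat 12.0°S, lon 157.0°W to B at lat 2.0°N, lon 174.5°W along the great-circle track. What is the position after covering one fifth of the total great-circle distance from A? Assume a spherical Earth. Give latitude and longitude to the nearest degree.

Convert each endpoint to a unit vector on the sphere (x = cos φ cos λ, y = cos φ sin λ, z = sin φ).
The central angle between the endpoints is δ = arccos(p₁·p₂) ≈ 0.390 rad (22.3°).
Interpolate at f = 1/5 with slerp weights a = sin((1−f)δ)/sin δ ≈ 0.807, b = sin(fδ)/sin δ ≈ 0.205.
p = a·p₁ + b·p₂ ≈ (-0.931, -0.328, -0.161); φ = arcsin(p_z) ≈ -9.25°, λ = atan2(p_y, p_x) ≈ -160.58°.

≈ lat 9°S, lon 161°W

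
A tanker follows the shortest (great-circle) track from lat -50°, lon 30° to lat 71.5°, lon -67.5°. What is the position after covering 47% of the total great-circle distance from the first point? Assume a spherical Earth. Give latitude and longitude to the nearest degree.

The haversine formula gives a central angle δ ≈ 2.424 rad (138.9°) between the endpoints.
Interpolate at f = 0.47 with slerp weights a = sin((1−f)δ)/sin δ ≈ 1.458, b = sin(fδ)/sin δ ≈ 1.380.
p = a·p₁ + b·p₂ ≈ (0.979, 0.064, 0.192); φ = arcsin(p_z) ≈ 11.08°, λ = atan2(p_y, p_x) ≈ 3.73°.

≈ lat 11°, lon 4°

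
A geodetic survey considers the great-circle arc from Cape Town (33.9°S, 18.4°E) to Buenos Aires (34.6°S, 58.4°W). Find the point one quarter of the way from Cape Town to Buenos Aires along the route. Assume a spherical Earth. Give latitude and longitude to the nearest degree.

Convert each endpoint to a unit vector on the sphere (x = cos φ cos λ, y = cos φ sin λ, z = sin φ).
The central angle between the endpoints is δ = arccos(p₁·p₂) ≈ 1.078 rad (61.8°).
Interpolate at f = 1/4 with slerp weights a = sin((1−f)δ)/sin δ ≈ 0.821, b = sin(fδ)/sin δ ≈ 0.302.
p = a·p₁ + b·p₂ ≈ (0.777, 0.003, -0.630); φ = arcsin(p_z) ≈ -39.02°, λ = atan2(p_y, p_x) ≈ 0.24°.

≈ 39°S, 0°E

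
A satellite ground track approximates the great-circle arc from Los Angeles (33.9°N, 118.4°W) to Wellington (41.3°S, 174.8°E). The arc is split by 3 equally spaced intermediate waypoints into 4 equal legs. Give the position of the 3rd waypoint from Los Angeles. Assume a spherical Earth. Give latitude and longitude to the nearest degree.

From cos δ = sin φ₁ sin φ₂ + cos φ₁ cos φ₂ cos Δλ, the central angle is δ ≈ 1.694 rad (97.0°).
Interpolate at f = 3/4 with slerp weights a = sin((1−f)δ)/sin δ ≈ 0.414, b = sin(fδ)/sin δ ≈ 0.962.
p = a·p₁ + b·p₂ ≈ (-0.883, -0.237, -0.404); φ = arcsin(p_z) ≈ -23.85°, λ = atan2(p_y, p_x) ≈ -165.00°.

≈ 24°S, 165°W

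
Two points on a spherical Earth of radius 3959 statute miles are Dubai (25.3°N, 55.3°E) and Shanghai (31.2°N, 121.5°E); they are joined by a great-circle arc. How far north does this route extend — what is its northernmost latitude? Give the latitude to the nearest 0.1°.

≈ 33.2°N

The great circle lies in the plane with unit normal n̂ = (p₁ × p₂)/|p₁ × p₂|.
Here n̂_z ≈ +0.837; the vertex latitude is φ_max = arccos|n̂_z| ≈ 33.2°.
Check via Clairaut: cos φ_max = |cos φ₁| · sin C = cos(25.3°)·sin(67.7°) ≈ 0.837, again giving ≈ 33.2°.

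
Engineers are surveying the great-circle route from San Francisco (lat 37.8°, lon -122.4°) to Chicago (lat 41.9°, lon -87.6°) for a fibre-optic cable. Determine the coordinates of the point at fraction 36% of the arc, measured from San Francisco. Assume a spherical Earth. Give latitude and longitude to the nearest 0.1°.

≈ lat 40.5°, lon -110.4°

Convert each endpoint to a unit vector on the sphere (x = cos φ cos λ, y = cos φ sin λ, z = sin φ).
The central angle between the endpoints is δ = arccos(p₁·p₂) ≈ 0.468 rad (26.8°).
Interpolate at f = 0.36 with slerp weights a = sin((1−f)δ)/sin δ ≈ 0.654, b = sin(fδ)/sin δ ≈ 0.372.
p = a·p₁ + b·p₂ ≈ (-0.265, -0.713, 0.649); φ = arcsin(p_z) ≈ 40.48°, λ = atan2(p_y, p_x) ≈ -110.42°.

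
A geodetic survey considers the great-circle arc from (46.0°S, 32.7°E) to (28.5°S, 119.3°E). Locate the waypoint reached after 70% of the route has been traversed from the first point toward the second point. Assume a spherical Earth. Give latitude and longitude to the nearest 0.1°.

Write both endpoints as unit vectors p₁, p₂ with components (cos φ cos λ, cos φ sin λ, sin φ).
The central angle between the endpoints is δ = arccos(p₁·p₂) ≈ 1.182 rad (67.7°).
Interpolate at f = 0.70 with slerp weights a = sin((1−f)δ)/sin δ ≈ 0.375, b = sin(fδ)/sin δ ≈ 0.795.
p = a·p₁ + b·p₂ ≈ (-0.123, 0.750, -0.649); φ = arcsin(p_z) ≈ -40.50°, λ = atan2(p_y, p_x) ≈ 99.29°.

≈ (40.5°S, 99.3°E)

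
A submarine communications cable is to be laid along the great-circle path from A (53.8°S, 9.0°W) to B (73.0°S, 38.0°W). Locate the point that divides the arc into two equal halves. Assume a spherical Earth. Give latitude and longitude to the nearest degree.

From cos δ = sin φ₁ sin φ₂ + cos φ₁ cos φ₂ cos Δλ, the central angle is δ ≈ 0.396 rad (22.7°).
Interpolate at f = 1/2 with slerp weights a = sin((1−f)δ)/sin δ ≈ 0.510, b = sin(fδ)/sin δ ≈ 0.510.
p = a·p₁ + b·p₂ ≈ (0.415, -0.139, -0.899); φ = arcsin(p_z) ≈ -64.05°, λ = atan2(p_y, p_x) ≈ -18.51°.

≈ (64°S, 19°W)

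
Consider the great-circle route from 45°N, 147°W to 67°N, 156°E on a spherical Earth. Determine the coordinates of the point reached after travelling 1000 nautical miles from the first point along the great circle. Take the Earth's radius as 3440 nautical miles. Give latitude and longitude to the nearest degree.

≈ 58°N, 164°W

Write both endpoints as unit vectors p₁, p₂ with components (cos φ cos λ, cos φ sin λ, sin φ).
The central angle between the endpoints is δ = arccos(p₁·p₂) ≈ 0.641 rad (36.7°). The total great-circle distance is δ·R ≈ 0.641 × 3440 ≈ 2206 nmi, so the target fraction is f = 1000/2206 ≈ 0.453.
Interpolate at f ≈ 0.453 with slerp weights a = sin((1−f)δ)/sin δ ≈ 0.574, b = sin(fδ)/sin δ ≈ 0.479.
p = a·p₁ + b·p₂ ≈ (-0.511, -0.145, 0.847); φ = arcsin(p_z) ≈ 57.89°, λ = atan2(p_y, p_x) ≈ -164.18°.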